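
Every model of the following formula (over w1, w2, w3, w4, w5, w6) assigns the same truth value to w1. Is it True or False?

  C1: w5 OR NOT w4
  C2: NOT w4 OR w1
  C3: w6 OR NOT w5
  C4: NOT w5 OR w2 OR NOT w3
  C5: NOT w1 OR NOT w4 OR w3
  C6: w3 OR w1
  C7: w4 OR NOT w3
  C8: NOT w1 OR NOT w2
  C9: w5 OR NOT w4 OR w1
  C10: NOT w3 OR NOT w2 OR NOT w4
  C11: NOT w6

True

Suppose w1 = false.
(NOT w4) alone gives w4 = false.
(w3) alone gives w3 = true.
That conflicts with the unit clause (NOT w3).
So every satisfying assignment has w1 = True.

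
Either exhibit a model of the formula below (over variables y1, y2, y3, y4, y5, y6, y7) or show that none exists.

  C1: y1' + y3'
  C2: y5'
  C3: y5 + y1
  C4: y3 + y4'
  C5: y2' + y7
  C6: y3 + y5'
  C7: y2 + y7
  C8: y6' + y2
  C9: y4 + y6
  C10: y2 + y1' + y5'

From the singleton clause (y5'), y5 = 0.
From the singleton clause (y1), y1 = 1.
From the singleton clause (y3'), y3 = 0.
From the singleton clause (y4'), y4 = 0.
From the singleton clause (y6), y6 = 1.
From the singleton clause (y2), y2 = 1.
From the singleton clause (y7), y7 = 1.
This assignment satisfies each clause.

y1=1; y2=1; y3=0; y4=0; y5=0; y6=1; y7=1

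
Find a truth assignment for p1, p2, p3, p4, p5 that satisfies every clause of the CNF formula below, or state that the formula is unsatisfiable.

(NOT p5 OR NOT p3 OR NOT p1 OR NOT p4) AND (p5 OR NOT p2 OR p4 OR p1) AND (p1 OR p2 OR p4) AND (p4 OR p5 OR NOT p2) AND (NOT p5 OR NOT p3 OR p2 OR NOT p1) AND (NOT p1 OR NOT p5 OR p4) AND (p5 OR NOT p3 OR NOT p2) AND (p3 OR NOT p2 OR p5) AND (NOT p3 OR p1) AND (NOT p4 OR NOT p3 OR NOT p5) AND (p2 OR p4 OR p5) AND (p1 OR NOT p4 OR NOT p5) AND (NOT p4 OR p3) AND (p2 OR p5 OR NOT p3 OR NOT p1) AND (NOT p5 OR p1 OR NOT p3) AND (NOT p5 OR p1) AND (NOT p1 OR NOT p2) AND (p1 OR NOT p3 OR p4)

UNSATISFIABLE

Case p3 = false:
The clause (NOT p4) is unit, so p4 = false.
Case p1 = true:
The clause (NOT p5) is unit, so p5 = false.
The clause (NOT p2) is unit, so p2 = false.
But (p2) is also a unit clause — contradiction.
So p1 must be the other value — set p1 = false.
The clause (p2) is unit, so p2 = true.
The clause (p5) is unit, so p5 = true.
But (NOT p5) is also a unit clause — contradiction.
Both values of p1 lead to a conflict.
So p3 must be the other value — set p3 = true.
The clause (p1) is unit, so p1 = true.
The clause (NOT p2) is unit, so p2 = false.
The clause (NOT p5) is unit, so p5 = false.
But (p5) is also a unit clause — contradiction.
Both values of p3 lead to a conflict.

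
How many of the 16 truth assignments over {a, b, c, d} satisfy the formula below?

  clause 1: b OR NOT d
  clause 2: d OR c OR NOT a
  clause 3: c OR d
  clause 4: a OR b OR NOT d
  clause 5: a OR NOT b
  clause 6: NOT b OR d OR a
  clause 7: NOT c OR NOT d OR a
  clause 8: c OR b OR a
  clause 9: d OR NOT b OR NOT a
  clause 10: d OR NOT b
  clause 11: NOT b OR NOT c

3

There are 2^4 = 16 truth assignments over (a, b, c, d).
Check each against the 11 clauses (columns in the order a, b, c, d):
  F F F F  ✗ fails (c OR d)
  F F F T  ✗ fails (b OR NOT d)
  F F T F  ✓ satisfies all
  F F T T  ✗ fails (b OR NOT d)
  F T F F  ✗ fails (c OR d)
  F T F T  ✗ fails (a OR NOT b)
  F T T F  ✗ fails (a OR NOT b)
  F T T T  ✗ fails (a OR NOT b)
  T F F F  ✗ fails (d OR c OR NOT a)
  T F F T  ✗ fails (b OR NOT d)
  T F T F  ✓ satisfies all
  T F T T  ✗ fails (b OR NOT d)
  T T F F  ✗ fails (d OR c OR NOT a)
  T T F T  ✓ satisfies all
  T T T F  ✗ fails (d OR NOT b OR NOT a)
  T T T T  ✗ fails (NOT b OR NOT c)
3 of the 16 rows are models.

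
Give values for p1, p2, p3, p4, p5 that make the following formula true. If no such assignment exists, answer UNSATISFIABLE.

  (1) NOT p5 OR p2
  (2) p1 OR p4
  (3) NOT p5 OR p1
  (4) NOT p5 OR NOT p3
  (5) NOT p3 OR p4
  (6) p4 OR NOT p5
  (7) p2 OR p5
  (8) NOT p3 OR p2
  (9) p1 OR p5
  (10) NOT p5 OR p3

p1 ↦ true; p2 ↦ true; p3 ↦ true; p4 ↦ true; p5 ↦ false

Branch on p5: set p5 = false.
From the singleton clause (p2), p2 = true.
From the singleton clause (p1), p1 = true.
Branch on p3: set p3 = true.
From the singleton clause (p4), p4 = true.
All clauses are satisfied.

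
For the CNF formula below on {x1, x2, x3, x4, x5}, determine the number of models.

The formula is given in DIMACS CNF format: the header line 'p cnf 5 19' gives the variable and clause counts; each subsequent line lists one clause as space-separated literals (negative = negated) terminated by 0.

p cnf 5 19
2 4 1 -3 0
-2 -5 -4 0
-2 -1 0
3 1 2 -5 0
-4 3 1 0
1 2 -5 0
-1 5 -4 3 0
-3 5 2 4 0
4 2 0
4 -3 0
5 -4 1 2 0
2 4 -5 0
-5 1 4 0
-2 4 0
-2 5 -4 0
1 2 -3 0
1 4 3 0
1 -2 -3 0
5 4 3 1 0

There are 2^5 = 32 truth assignments over (x1, x2, x3, x4, x5).
Split on x2. With x2 = True, the clauses containing x2 are satisfied and ¬x2 drops from the rest; 0 of the 2^4 = 16 assignments to the other variables satisfy what remains.
With x2 = False, by the same count on the reduced clause set, 3 assignments work.
(One model: x1=T, x2=F, x3=F, x4=T, x5=T.)
Total: 0 + 3 = 3.

3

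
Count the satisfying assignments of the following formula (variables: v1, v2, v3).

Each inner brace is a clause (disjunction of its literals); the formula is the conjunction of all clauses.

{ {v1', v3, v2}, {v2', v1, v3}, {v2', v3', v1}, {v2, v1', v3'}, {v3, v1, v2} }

There are 2^3 = 8 truth assignments over (v1, v2, v3).
Check each against the 5 clauses (columns in the order v1, v2, v3):
  F F F  ✗ fails (v3 + v1 + v2)
  F F T  ✓ satisfies all
  F T F  ✗ fails (v2' + v1 + v3)
  F T T  ✗ fails (v2' + v3' + v1)
  T F F  ✗ fails (v1' + v3 + v2)
  T F T  ✗ fails (v2 + v1' + v3')
  T T F  ✓ satisfies all
  T T T  ✓ satisfies all
3 of the 8 rows are models.

3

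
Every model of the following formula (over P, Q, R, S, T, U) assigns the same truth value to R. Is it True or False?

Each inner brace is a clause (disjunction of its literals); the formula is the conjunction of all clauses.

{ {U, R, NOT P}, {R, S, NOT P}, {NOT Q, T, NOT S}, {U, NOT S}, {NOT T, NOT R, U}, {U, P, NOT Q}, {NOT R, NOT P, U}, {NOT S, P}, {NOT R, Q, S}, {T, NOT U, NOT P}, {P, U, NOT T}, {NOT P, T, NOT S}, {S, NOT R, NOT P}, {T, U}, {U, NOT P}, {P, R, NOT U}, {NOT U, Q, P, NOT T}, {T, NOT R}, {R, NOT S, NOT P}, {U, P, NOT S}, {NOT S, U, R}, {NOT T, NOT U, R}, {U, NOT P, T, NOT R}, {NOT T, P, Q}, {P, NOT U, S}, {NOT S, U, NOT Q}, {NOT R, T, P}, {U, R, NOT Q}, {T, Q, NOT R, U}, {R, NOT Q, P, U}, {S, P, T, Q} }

Suppose R = false.
Suppose U = true.
The clause (P) is unit, so P = true.
The clause (S) is unit, so S = true.
Now (NOT S) is unsatisfied and unit — conflict.
Undo U and try U = false.
The clause (NOT P) is unit, so P = false.
The clause (NOT S) is unit, so S = false.
The clause (NOT Q) is unit, so Q = false.
The clause (NOT T) is unit, so T = false.
Now (T) is unsatisfied and unit — conflict.
Both values of U lead to a conflict.
So every satisfying assignment has R = True.

True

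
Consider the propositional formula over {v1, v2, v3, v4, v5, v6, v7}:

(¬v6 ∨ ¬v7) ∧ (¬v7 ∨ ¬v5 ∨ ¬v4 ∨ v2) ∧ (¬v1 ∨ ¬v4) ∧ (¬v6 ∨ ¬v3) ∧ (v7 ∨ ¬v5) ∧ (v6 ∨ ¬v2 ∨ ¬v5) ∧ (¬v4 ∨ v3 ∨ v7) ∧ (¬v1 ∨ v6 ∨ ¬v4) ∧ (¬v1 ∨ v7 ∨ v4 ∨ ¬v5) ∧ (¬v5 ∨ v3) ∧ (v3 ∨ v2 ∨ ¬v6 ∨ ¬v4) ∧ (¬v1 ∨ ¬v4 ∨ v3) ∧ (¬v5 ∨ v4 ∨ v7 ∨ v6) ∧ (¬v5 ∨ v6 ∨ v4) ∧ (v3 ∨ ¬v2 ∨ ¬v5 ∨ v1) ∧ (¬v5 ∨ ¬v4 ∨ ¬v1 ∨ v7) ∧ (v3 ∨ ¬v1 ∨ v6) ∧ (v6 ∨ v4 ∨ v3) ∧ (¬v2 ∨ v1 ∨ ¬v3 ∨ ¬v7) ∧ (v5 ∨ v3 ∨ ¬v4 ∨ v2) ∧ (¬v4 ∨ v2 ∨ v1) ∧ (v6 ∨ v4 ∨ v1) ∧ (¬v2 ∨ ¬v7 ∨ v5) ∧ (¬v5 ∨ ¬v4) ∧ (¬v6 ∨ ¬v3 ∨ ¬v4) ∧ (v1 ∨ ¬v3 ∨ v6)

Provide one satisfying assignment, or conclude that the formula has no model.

Try v6 = True.
Unit clause (¬v7) forces v7 = False.
Unit clause (¬v3) forces v3 = False.
Unit clause (¬v5) forces v5 = False.
Unit clause (¬v4) forces v4 = False.
No clause remains; v1, v2 are free.

v1: True; v2: False; v3: False; v4: False; v5: False; v6: True; v7: False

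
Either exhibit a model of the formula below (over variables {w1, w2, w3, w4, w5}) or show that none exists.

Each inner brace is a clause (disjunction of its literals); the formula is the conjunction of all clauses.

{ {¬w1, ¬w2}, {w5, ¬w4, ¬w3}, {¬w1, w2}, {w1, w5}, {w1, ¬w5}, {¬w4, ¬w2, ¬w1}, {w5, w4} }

Branch on w1: set w1 = False.
(w5) alone gives w5 = True.
That conflicts with the unit clause (¬w5).
So w1 must be the other value — set w1 = True.
(¬w2) alone gives w2 = False.
That conflicts with the unit clause (w2).
Neither w1 = True nor w1 = False works.

UNSATISFIABLE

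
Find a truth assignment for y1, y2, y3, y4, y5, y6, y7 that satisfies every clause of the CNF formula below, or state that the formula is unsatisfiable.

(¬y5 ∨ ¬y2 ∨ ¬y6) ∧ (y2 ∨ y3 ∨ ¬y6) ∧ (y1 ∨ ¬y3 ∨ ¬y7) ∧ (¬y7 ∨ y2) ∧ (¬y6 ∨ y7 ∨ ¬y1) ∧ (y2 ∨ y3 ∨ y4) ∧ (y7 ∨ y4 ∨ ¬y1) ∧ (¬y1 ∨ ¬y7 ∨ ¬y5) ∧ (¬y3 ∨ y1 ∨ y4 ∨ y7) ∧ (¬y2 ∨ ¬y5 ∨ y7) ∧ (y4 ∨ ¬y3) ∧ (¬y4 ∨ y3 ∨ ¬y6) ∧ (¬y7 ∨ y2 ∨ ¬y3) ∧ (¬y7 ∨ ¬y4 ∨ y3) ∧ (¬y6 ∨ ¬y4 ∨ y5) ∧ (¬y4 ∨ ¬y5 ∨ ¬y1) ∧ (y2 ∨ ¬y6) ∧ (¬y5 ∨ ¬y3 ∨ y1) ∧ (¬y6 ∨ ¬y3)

Case y7 = False:
Case y6 = False:
Case y4 = True:
Case y2 = False:
Case y5 = False:
Every clause is now satisfied; y1, y3 are unconstrained.

y1=False; y2=False; y3=True; y4=True; y5=False; y6=False; y7=False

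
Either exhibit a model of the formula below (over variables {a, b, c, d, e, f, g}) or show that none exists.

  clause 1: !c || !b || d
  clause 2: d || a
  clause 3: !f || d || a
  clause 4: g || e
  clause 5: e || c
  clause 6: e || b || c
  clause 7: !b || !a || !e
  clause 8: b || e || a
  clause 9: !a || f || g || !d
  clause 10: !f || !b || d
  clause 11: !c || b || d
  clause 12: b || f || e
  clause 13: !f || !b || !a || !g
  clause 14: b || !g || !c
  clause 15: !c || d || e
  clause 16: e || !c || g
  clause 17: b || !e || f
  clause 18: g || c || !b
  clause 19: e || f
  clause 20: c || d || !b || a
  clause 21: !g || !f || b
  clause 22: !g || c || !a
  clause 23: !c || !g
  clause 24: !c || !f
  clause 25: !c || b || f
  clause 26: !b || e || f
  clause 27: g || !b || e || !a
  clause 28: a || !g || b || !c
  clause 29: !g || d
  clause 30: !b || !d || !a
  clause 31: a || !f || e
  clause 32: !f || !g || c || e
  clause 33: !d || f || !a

a ↦ false,  b ↦ true,  c ↦ true,  d ↦ true,  e ↦ true,  f ↦ false,  g ↦ false

Case d = true:
Case g = false:
From the singleton clause (e), e = true.
Case b = true:
From the singleton clause (!a), a = false.
From the singleton clause (c), c = true.
From the singleton clause (!f), f = false.
Every clause now holds.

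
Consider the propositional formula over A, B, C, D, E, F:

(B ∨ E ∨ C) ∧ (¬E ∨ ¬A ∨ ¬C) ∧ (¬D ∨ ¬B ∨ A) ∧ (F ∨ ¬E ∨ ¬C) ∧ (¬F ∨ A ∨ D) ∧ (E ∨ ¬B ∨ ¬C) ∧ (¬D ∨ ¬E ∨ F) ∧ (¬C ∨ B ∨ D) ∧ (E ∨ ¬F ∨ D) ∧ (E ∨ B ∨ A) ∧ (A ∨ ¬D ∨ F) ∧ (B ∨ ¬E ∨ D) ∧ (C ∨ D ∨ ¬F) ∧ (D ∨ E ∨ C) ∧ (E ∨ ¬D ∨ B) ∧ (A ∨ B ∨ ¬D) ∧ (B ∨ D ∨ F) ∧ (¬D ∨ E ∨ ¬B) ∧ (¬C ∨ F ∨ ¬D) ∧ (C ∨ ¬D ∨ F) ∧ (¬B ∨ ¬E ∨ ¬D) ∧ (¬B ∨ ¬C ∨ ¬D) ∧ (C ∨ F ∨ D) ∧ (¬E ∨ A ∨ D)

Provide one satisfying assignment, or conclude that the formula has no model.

Case B = False:
Case E = True:
The clause (D) is unit, so D = True.
The clause (F) is unit, so F = True.
The clause (A) is unit, so A = True.
The clause (¬C) is unit, so C = False.
This assignment satisfies each clause.

A ↦ True; B ↦ False; C ↦ False; D ↦ True; E ↦ True; F ↦ True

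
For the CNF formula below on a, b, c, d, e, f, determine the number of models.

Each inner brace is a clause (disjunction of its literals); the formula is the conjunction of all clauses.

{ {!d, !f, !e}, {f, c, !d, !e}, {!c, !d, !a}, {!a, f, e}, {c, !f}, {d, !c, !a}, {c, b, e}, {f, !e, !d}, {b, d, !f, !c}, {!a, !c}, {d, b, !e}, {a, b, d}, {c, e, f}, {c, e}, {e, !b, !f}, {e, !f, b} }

There are 2^6 = 64 truth assignments over (a, b, c, d, e, f).
Split on c. With c = true, the clauses containing c are satisfied and !c drops from the rest; 5 of the 2^5 = 32 assignments to the other variables satisfy what remains.
With c = false, by the same count on the reduced clause set, 2 assignments work.
Total: 5 + 2 = 7.

7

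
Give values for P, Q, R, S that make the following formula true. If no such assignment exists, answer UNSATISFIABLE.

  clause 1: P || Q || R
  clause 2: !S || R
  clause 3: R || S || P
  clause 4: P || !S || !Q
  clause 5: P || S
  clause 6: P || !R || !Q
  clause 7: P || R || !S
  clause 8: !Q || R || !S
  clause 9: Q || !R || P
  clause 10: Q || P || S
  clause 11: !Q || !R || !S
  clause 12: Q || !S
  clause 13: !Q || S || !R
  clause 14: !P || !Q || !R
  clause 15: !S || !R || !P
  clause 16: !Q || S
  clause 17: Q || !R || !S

P ↦ true; Q ↦ false; R ↦ true; S ↦ false

Suppose S = false.
Unit clause (P) forces P = true.
Unit clause (!Q) forces Q = false.
Every clause is now satisfied; R is unconstrained.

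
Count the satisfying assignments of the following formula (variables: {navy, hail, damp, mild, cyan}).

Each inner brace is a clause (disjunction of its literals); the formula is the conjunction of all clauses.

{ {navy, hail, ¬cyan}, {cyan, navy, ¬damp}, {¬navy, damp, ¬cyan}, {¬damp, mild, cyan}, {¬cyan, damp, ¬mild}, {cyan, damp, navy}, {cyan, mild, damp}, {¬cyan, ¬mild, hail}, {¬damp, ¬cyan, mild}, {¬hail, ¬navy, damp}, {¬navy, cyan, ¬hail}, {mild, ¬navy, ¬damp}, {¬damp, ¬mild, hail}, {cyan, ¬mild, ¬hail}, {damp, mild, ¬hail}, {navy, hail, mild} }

3

There are 2^5 = 32 truth assignments over (navy, hail, damp, mild, cyan).
Split on mild. With mild = True, the clauses containing mild are satisfied and ¬mild drops from the rest; 3 of the 2^4 = 16 assignments to the other variables satisfy what remains.
With mild = False, by the same count on the reduced clause set, 0 assignments work.
Total: 3 + 0 = 3.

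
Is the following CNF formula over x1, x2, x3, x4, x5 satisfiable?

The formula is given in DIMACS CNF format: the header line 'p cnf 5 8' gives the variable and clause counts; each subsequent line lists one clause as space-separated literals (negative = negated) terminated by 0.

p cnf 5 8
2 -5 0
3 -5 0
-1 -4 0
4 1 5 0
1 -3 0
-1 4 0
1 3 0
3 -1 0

No, unsatisfiable

Branch on x2: set x2 = True.
Branch on x3: set x3 = True.
The clause (x1) is unit, so x1 = True.
The clause (¬x4) is unit, so x4 = False.
But (x4) is also a unit clause — contradiction.
Undo x3 and try x3 = False.
The clause (¬x5) is unit, so x5 = False.
The clause (x1) is unit, so x1 = True.
But (¬x1) is also a unit clause — contradiction.
Both values of x3 lead to a conflict.
Undo x2 and try x2 = False.
The clause (¬x5) is unit, so x5 = False.
Branch on x1: set x1 = False.
The clause (x4) is unit, so x4 = True.
The clause (¬x3) is unit, so x3 = False.
But (x3) is also a unit clause — contradiction.
Undo x1 and try x1 = True.
The clause (¬x4) is unit, so x4 = False.
But (x4) is also a unit clause — contradiction.
Both values of x1 lead to a conflict.
Both values of x2 lead to a conflict.
No assignment satisfies every clause.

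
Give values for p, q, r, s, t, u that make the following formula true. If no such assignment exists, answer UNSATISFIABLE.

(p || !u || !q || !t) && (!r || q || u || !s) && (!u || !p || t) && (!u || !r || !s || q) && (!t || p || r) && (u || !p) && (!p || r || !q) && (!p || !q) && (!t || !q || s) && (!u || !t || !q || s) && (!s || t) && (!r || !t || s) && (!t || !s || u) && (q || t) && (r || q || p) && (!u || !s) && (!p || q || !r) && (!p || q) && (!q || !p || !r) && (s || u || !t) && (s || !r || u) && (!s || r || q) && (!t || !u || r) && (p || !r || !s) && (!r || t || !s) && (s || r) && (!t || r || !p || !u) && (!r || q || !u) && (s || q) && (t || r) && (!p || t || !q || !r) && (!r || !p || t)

Try u = true.
The clause (!s) is unit, so s = false.
The clause (r) is unit, so r = true.
The clause (!t) is unit, so t = false.
The clause (!p) is unit, so p = false.
The clause (q) is unit, so q = true.
All clauses are satisfied.

p=false,  q=true,  r=true,  s=false,  t=false,  u=true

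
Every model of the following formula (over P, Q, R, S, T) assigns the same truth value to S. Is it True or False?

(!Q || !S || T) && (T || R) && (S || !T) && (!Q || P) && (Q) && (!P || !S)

False

Suppose S = true.
Unit clause (Q) forces Q = true.
Unit clause (T) forces T = true.
Unit clause (P) forces P = true.
But (!P) is also a unit clause — contradiction.
So every satisfying assignment has S = False.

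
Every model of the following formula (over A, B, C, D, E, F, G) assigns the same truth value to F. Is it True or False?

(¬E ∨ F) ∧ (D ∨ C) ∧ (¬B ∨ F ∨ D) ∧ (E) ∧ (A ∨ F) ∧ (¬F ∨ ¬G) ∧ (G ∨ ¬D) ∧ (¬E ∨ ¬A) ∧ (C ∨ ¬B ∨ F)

Suppose F = False.
Unit clause (¬E) forces E = False.
But (E) is also a unit clause — contradiction.
So every satisfying assignment has F = True.

True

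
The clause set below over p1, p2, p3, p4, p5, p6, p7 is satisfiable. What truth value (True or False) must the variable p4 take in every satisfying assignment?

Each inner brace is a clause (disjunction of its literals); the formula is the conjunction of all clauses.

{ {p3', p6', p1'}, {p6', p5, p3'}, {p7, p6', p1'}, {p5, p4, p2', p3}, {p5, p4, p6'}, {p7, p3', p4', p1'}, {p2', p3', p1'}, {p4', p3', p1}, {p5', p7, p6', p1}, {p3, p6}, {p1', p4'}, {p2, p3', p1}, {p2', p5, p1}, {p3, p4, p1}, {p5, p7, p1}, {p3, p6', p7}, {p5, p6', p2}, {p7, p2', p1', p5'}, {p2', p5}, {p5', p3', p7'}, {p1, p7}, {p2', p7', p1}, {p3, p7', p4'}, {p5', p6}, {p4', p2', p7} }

Suppose p4 = 1.
(p1') alone gives p1 = 0.
(p3') alone gives p3 = 0.
(p6) alone gives p6 = 1.
(p7) alone gives p7 = 1.
But (p7') is also a unit clause — contradiction.
So every satisfying assignment has p4 = False.

False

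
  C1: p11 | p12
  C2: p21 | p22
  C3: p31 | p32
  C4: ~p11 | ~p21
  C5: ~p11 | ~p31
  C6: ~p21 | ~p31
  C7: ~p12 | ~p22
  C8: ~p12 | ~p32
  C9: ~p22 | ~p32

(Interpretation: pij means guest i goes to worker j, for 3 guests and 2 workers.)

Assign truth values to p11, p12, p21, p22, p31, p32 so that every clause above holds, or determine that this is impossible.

Try p11 = 1.
From the singleton clause (~p21), p21 = 0.
From the singleton clause (p22), p22 = 1.
From the singleton clause (~p31), p31 = 0.
From the singleton clause (p32), p32 = 1.
Now (~p32) is unsatisfied and unit — conflict.
Undo p11 and try p11 = 0.
From the singleton clause (p12), p12 = 1.
From the singleton clause (~p22), p22 = 0.
From the singleton clause (p21), p21 = 1.
From the singleton clause (~p31), p31 = 0.
From the singleton clause (p32), p32 = 1.
Now (~p32) is unsatisfied and unit — conflict.
Both values of p11 lead to a conflict.

UNSATISFIABLE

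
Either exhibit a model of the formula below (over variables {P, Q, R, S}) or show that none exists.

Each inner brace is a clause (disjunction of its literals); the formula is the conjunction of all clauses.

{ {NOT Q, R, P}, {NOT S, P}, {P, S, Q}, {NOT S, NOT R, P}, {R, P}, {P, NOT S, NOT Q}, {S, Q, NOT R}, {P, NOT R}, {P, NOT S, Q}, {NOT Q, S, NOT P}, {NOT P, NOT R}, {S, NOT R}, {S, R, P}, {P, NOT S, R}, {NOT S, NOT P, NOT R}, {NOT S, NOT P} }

Branch on S: set S = false.
From the singleton clause (NOT R), R = false.
From the singleton clause (P), P = true.
From the singleton clause (NOT Q), Q = false.
Every clause now holds.

P=true, Q=false, R=false, S=false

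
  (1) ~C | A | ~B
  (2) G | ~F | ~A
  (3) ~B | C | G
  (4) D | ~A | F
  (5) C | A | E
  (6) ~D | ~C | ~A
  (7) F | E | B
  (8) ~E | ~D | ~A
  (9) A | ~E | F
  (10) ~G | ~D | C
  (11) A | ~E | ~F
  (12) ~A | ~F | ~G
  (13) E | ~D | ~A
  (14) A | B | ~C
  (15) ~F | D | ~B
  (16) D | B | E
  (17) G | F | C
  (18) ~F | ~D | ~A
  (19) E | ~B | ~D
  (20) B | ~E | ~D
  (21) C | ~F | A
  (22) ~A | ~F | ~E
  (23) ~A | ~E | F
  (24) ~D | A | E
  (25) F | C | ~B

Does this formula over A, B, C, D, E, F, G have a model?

No, unsatisfiable

Branch on C: set C = 0.
Branch on B: set B = 0.
Branch on A: set A = 1.
Branch on G: set G = 1.
From the singleton clause (~D), D = 0.
From the singleton clause (F), F = 1.
That conflicts with the unit clause (~F).
That branch fails; take G = 0 instead.
From the singleton clause (~F), F = 0.
That conflicts with the unit clause (F).
Either choice for G ends in contradiction.
That branch fails; take A = 0 instead.
From the singleton clause (E), E = 1.
From the singleton clause (F), F = 1.
That conflicts with the unit clause (~F).
Either choice for A ends in contradiction.
That branch fails; take B = 1 instead.
From the singleton clause (G), G = 1.
From the singleton clause (~D), D = 0.
From the singleton clause (~F), F = 0.
That conflicts with the unit clause (F).
Either choice for B ends in contradiction.
That branch fails; take C = 1 instead.
Branch on A: set A = 1.
From the singleton clause (~D), D = 0.
From the singleton clause (F), F = 1.
From the singleton clause (G), G = 1.
That conflicts with the unit clause (~G).
That branch fails; take A = 0 instead.
From the singleton clause (~B), B = 0.
That conflicts with the unit clause (B).
Either choice for A ends in contradiction.
Either choice for C ends in contradiction.
No assignment satisfies every clause.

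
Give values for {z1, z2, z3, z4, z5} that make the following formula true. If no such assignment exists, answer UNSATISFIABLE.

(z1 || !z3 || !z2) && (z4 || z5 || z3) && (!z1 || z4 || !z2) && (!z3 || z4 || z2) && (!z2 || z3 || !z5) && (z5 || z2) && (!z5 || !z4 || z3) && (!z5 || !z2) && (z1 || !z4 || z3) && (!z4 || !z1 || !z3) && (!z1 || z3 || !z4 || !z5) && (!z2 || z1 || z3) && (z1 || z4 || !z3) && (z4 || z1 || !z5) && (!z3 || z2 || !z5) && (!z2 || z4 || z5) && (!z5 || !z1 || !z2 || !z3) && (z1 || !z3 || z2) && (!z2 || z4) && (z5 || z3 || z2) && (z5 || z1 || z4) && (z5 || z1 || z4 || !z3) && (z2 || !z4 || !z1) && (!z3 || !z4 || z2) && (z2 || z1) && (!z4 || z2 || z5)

Case z5 = false:
Unit clause (z2) forces z2 = true.
Unit clause (z4) forces z4 = true.
Case z1 = true:
Unit clause (!z3) forces z3 = false.
This assignment satisfies each clause.

z1: true,  z2: true,  z3: false,  z4: true,  z5: false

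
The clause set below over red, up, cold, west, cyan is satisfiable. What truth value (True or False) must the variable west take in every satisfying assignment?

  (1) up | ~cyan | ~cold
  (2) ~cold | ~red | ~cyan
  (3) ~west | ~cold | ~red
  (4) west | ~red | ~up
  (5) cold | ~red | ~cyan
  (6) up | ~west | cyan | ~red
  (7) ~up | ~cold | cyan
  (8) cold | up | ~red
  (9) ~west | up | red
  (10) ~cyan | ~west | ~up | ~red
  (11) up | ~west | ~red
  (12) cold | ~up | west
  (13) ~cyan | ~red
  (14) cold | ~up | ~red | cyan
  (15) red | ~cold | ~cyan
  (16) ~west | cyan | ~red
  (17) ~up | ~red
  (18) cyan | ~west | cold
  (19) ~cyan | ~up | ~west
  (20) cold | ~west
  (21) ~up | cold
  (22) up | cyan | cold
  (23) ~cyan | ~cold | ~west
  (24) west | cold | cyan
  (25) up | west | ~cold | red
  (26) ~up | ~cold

Suppose west = 1.
From the singleton clause (cold), cold = 1.
From the singleton clause (~red), red = 0.
From the singleton clause (up), up = 1.
Now (~up) is unsatisfied and unit — conflict.
So every satisfying assignment has west = False.

False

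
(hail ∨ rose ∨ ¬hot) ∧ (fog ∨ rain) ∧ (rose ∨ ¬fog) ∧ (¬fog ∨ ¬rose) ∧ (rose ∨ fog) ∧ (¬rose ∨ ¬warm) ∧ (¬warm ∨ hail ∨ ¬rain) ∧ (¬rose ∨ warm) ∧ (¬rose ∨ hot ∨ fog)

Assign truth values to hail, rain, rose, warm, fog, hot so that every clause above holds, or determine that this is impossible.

UNSATISFIABLE

Try fog = True.
(rose) alone gives rose = True.
But (¬rose) is also a unit clause — contradiction.
That branch fails; take fog = False instead.
(rain) alone gives rain = True.
(rose) alone gives rose = True.
(¬warm) alone gives warm = False.
But (warm) is also a unit clause — contradiction.
Either choice for fog ends in contradiction.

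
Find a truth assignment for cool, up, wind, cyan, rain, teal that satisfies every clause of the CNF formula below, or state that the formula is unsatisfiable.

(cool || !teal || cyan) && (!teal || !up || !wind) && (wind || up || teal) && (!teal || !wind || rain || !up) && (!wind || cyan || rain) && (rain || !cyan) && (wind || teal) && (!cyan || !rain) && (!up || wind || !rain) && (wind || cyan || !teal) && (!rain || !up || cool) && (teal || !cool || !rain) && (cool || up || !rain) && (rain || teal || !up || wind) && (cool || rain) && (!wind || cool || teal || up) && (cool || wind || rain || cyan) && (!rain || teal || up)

Suppose rain = true.
(!cyan) alone gives cyan = false.
Suppose cool = true.
(teal) alone gives teal = true.
(wind) alone gives wind = true.
(!up) alone gives up = false.
This assignment satisfies each clause.

cool=true, up=false, wind=true, cyan=false, rain=true, teal=true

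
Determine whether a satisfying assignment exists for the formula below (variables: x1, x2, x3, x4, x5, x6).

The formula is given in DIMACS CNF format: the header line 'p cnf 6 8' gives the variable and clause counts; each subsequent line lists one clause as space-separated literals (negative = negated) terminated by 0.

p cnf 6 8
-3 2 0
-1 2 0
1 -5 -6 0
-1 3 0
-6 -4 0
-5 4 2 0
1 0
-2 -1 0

(x1) alone gives x1 = True.
(x2) alone gives x2 = True.
But (¬x2) is also a unit clause — contradiction.
No assignment satisfies every clause.

Unsatisfiable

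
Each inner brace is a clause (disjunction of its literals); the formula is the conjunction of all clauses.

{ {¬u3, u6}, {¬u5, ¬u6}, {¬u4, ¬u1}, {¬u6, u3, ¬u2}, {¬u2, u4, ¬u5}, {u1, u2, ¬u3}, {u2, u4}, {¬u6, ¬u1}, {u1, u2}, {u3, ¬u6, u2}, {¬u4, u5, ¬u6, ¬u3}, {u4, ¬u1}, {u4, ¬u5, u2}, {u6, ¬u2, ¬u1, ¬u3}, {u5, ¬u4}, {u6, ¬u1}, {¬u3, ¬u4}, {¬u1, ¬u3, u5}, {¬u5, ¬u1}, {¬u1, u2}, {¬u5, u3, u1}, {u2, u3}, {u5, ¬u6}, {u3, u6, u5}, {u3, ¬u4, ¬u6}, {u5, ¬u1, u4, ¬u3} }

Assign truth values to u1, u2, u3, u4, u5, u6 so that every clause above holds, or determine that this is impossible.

Suppose u3 = False.
(u2) alone gives u2 = True.
(¬u6) alone gives u6 = False.
(¬u1) alone gives u1 = False.
(¬u5) alone gives u5 = False.
Now (u5) is unsatisfied and unit — conflict.
Backtrack on u3: now try u3 = True.
(u6) alone gives u6 = True.
(¬u5) alone gives u5 = False.
Now (u5) is unsatisfied and unit — conflict.
Neither u3 = True nor u3 = False works.

UNSATISFIABLE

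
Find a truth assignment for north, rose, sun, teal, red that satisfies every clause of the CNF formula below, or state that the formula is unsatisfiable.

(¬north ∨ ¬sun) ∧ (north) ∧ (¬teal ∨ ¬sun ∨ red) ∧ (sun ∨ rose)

From the singleton clause (north), north = True.
From the singleton clause (¬sun), sun = False.
From the singleton clause (rose), rose = True.
No clause remains; teal, red are free.

north: True, rose: True, sun: False, teal: False, red: False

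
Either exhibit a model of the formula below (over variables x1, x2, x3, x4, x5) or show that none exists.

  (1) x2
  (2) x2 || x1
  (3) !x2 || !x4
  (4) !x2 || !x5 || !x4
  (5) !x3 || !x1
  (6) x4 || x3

(x2) alone gives x2 = true.
(!x4) alone gives x4 = false.
(x3) alone gives x3 = true.
(!x1) alone gives x1 = false.
All clauses hold; x5 can take either value.

x1=false; x2=true; x3=true; x4=false; x5=false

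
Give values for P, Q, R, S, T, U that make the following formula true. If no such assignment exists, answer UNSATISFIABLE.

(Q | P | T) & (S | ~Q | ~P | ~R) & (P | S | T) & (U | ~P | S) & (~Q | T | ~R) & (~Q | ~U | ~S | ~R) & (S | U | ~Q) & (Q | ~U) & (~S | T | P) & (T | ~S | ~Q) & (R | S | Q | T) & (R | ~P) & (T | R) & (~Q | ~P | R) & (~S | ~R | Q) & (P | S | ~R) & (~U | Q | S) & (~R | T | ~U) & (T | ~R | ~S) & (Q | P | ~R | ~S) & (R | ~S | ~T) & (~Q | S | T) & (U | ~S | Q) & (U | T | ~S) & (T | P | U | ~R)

Case Q = 0:
Unit clause (~U) forces U = 0.
Unit clause (~S) forces S = 0.
Unit clause (~P) forces P = 0.
Unit clause (T) forces T = 1.
Unit clause (~R) forces R = 0.
All clauses are satisfied.

P ↦ 0, Q ↦ 0, R ↦ 0, S ↦ 0, T ↦ 1, U ↦ 0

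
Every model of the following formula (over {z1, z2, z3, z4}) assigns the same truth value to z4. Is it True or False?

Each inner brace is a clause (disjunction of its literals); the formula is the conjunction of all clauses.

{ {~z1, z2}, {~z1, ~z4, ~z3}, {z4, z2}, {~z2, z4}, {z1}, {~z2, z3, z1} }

True

Suppose z4 = 0.
Unit clause (z2) forces z2 = 1.
But (~z2) is also a unit clause — contradiction.
So every satisfying assignment has z4 = True.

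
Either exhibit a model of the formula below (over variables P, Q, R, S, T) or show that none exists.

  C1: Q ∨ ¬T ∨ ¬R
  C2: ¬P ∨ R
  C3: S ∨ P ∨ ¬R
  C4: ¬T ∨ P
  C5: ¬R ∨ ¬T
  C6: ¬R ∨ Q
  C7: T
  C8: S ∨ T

UNSATISFIABLE

Unit clause (T) forces T = True.
Unit clause (P) forces P = True.
Unit clause (R) forces R = True.
But (¬R) is also a unit clause — contradiction.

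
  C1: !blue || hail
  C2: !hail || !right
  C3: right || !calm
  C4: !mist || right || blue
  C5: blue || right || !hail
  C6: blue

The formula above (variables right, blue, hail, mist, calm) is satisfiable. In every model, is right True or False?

False

Suppose right = true.
The clause (!hail) is unit, so hail = false.
The clause (!blue) is unit, so blue = false.
But (blue) is also a unit clause — contradiction.
So every satisfying assignment has right = False.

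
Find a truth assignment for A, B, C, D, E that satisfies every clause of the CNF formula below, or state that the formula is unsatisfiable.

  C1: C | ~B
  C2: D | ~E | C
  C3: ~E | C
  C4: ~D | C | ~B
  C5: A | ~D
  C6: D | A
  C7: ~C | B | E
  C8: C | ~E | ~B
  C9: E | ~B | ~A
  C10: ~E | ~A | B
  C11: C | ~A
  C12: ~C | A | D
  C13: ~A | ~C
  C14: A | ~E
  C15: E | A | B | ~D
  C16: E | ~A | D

Try C = 1.
The clause (~A) is unit, so A = 0.
The clause (~D) is unit, so D = 0.
Now (D) is unsatisfied and unit — conflict.
So C must be the other value — set C = 0.
The clause (~B) is unit, so B = 0.
The clause (~E) is unit, so E = 0.
The clause (~A) is unit, so A = 0.
The clause (~D) is unit, so D = 0.
Now (D) is unsatisfied and unit — conflict.
Both values of C lead to a conflict.

UNSATISFIABLE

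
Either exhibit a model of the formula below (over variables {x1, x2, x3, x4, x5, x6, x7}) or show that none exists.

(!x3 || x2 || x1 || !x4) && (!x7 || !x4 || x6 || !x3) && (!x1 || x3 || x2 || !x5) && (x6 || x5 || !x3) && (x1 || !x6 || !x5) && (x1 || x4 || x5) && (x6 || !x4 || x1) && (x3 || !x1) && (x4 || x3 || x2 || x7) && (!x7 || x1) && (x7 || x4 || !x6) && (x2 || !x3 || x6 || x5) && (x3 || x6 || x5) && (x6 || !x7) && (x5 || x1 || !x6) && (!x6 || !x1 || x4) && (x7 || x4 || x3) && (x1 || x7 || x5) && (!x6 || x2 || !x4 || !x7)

x1: true, x2: true, x3: true, x4: true, x5: true, x6: true, x7: false

Case x3 = true:
Case x6 = true:
Case x1 = true:
The clause (x4) is unit, so x4 = true.
Case x2 = true:
No clause remains; x5, x7 are free.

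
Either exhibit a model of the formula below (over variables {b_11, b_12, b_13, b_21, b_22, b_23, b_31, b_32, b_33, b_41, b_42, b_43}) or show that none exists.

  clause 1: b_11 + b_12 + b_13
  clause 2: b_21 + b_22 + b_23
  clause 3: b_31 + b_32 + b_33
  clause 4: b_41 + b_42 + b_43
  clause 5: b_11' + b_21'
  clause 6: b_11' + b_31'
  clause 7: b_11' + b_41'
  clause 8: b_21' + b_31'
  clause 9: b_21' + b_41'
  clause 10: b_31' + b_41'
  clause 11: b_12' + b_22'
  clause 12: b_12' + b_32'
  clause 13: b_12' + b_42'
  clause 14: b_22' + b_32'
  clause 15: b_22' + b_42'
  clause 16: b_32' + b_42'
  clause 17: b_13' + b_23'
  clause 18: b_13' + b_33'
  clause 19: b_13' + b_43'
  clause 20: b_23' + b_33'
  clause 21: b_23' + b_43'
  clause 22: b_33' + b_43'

UNSATISFIABLE

Try b_11 = 0.
Try b_12 = 1.
From the singleton clause (b_22'), b_22 = 0.
From the singleton clause (b_32'), b_32 = 0.
From the singleton clause (b_42'), b_42 = 0.
Try b_21 = 1.
From the singleton clause (b_31'), b_31 = 0.
From the singleton clause (b_33), b_33 = 1.
From the singleton clause (b_41'), b_41 = 0.
From the singleton clause (b_43), b_43 = 1.
But (b_43') is also a unit clause — contradiction.
Undo b_21 and try b_21 = 0.
From the singleton clause (b_23), b_23 = 1.
From the singleton clause (b_13'), b_13 = 0.
From the singleton clause (b_33'), b_33 = 0.
From the singleton clause (b_31), b_31 = 1.
From the singleton clause (b_41'), b_41 = 0.
From the singleton clause (b_43), b_43 = 1.
But (b_43') is also a unit clause — contradiction.
Either choice for b_21 ends in contradiction.
Undo b_12 and try b_12 = 0.
From the singleton clause (b_13), b_13 = 1.
From the singleton clause (b_23'), b_23 = 0.
From the singleton clause (b_33'), b_33 = 0.
From the singleton clause (b_43'), b_43 = 0.
Try b_21 = 1.
From the singleton clause (b_31'), b_31 = 0.
From the singleton clause (b_32), b_32 = 1.
From the singleton clause (b_41'), b_41 = 0.
From the singleton clause (b_42), b_42 = 1.
But (b_42') is also a unit clause — contradiction.
Undo b_21 and try b_21 = 0.
From the singleton clause (b_22), b_22 = 1.
From the singleton clause (b_32'), b_32 = 0.
From the singleton clause (b_31), b_31 = 1.
From the singleton clause (b_41'), b_41 = 0.
From the singleton clause (b_42), b_42 = 1.
But (b_42') is also a unit clause — contradiction.
Either choice for b_21 ends in contradiction.
Either choice for b_12 ends in contradiction.
Undo b_11 and try b_11 = 1.
From the singleton clause (b_21'), b_21 = 0.
From the singleton clause (b_31'), b_31 = 0.
From the singleton clause (b_41'), b_41 = 0.
Try b_22 = 1.
From the singleton clause (b_12'), b_12 = 0.
From the singleton clause (b_32'), b_32 = 0.
From the singleton clause (b_33), b_33 = 1.
From the singleton clause (b_42'), b_42 = 0.
From the singleton clause (b_43), b_43 = 1.
But (b_43') is also a unit clause — contradiction.
Undo b_22 and try b_22 = 0.
From the singleton clause (b_23), b_23 = 1.
From the singleton clause (b_13'), b_13 = 0.
From the singleton clause (b_33'), b_33 = 0.
From the singleton clause (b_32), b_32 = 1.
From the singleton clause (b_12'), b_12 = 0.
From the singleton clause (b_42'), b_42 = 0.
From the singleton clause (b_43), b_43 = 1.
But (b_43') is also a unit clause — contradiction.
Either choice for b_22 ends in contradiction.
Either choice for b_11 ends in contradiction.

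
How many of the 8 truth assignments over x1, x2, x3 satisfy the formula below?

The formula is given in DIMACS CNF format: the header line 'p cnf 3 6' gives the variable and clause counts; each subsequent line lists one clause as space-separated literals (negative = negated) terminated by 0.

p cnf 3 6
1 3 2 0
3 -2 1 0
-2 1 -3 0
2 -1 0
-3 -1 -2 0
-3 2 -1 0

There are 2^3 = 8 truth assignments over (x1, x2, x3).
Split on x3. With x3 = True, the clauses containing x3 are satisfied and ¬x3 drops from the rest; 1 of the 2^2 = 4 assignments to the other variables satisfy what remains.
With x3 = False, by the same count on the reduced clause set, 1 assignment works.
(One model: x1=F, x2=F, x3=T.)
Total: 1 + 1 = 2.

2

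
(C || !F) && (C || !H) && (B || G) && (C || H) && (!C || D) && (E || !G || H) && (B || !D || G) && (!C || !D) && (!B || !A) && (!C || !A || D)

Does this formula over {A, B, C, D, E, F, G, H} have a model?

Unsatisfiable

Case C = true:
(D) alone gives D = true.
But (!D) is also a unit clause — contradiction.
Undo C and try C = false.
(!F) alone gives F = false.
(!H) alone gives H = false.
But (H) is also a unit clause — contradiction.
Either choice for C ends in contradiction.
No assignment satisfies every clause.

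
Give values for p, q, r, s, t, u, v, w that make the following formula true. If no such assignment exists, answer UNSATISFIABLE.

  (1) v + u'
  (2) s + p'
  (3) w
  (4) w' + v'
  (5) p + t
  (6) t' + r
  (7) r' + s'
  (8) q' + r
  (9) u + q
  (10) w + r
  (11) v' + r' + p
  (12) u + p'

From the singleton clause (w), w = 1.
From the singleton clause (v'), v = 0.
From the singleton clause (u'), u = 0.
From the singleton clause (q), q = 1.
From the singleton clause (r), r = 1.
From the singleton clause (s'), s = 0.
From the singleton clause (p'), p = 0.
From the singleton clause (t), t = 1.
Every clause now holds.

p: 0; q: 1; r: 1; s: 0; t: 1; u: 0; v: 0; w: 1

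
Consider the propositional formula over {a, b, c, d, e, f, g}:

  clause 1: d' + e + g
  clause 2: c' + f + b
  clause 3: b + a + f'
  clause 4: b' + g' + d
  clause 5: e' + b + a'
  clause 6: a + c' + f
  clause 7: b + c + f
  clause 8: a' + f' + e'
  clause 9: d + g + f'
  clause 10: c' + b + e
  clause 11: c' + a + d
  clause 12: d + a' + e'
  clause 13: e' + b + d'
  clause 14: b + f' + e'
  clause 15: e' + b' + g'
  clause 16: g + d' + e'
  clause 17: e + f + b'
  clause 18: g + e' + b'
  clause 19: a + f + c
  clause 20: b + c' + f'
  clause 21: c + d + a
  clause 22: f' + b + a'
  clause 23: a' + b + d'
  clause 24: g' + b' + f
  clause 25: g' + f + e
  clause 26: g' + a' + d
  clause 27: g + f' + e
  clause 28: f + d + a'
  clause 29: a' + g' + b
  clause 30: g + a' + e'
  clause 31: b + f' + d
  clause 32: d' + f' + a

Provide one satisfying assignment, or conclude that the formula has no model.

a: 1; b: 1; c: 0; d: 1; e: 0; f: 1; g: 1

Try d = 1.
Try e = 0.
Unit clause (g) forces g = 1.
Unit clause (f) forces f = 1.
Unit clause (a) forces a = 1.
Unit clause (b) forces b = 1.
No clause remains; c is free.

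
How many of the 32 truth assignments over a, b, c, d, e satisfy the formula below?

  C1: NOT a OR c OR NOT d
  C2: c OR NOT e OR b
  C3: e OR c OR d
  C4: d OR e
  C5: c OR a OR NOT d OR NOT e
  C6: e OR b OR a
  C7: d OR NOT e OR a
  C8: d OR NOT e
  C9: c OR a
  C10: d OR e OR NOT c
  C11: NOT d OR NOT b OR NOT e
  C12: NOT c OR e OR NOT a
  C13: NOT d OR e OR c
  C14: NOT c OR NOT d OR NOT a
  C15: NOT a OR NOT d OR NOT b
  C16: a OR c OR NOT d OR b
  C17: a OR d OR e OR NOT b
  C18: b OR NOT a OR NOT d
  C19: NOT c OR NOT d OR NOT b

1

There are 2^5 = 32 truth assignments over (a, b, c, d, e).
Split on d. With d = true, the clauses containing d are satisfied and NOT d drops from the rest; 1 of the 2^4 = 16 assignments to the other variables satisfy what remains.
With d = false, by the same count on the reduced clause set, 0 assignments work.
Total: 1 + 0 = 1.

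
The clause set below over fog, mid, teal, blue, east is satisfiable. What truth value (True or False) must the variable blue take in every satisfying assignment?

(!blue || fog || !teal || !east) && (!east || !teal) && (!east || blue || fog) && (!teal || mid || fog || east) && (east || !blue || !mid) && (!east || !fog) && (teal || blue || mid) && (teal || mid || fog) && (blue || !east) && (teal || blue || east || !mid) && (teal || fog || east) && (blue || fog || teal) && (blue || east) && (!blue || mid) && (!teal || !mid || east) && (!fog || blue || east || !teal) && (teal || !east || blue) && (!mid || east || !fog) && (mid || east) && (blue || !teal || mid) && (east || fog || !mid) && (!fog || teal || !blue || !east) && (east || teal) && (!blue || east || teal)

Suppose blue = false.
(!east) alone gives east = false.
That conflicts with the unit clause (east).
So every satisfying assignment has blue = True.

True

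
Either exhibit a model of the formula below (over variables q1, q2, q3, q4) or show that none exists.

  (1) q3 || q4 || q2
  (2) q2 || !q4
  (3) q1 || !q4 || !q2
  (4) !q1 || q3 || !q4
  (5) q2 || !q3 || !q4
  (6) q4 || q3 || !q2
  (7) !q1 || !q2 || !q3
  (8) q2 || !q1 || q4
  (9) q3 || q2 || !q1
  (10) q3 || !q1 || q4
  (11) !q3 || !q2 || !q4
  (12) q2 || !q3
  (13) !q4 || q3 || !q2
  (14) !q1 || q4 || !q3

Try q2 = true.
Try q1 = false.
Unit clause (!q4) forces q4 = false.
Unit clause (q3) forces q3 = true.
All clauses are satisfied.

q1 ↦ false,  q2 ↦ true,  q3 ↦ true,  q4 ↦ false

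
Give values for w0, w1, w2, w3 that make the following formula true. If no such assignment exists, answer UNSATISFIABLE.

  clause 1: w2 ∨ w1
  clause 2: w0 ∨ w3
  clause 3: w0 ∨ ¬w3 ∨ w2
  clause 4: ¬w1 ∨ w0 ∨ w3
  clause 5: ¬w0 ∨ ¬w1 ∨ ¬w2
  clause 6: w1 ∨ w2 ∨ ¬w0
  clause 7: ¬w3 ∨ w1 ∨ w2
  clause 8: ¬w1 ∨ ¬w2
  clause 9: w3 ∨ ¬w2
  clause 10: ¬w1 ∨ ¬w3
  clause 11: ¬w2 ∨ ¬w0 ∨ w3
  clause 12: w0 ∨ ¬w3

w0 ↦ True,  w1 ↦ False,  w2 ↦ True,  w3 ↦ True

Suppose w2 = True.
From the singleton clause (¬w1), w1 = False.
From the singleton clause (w3), w3 = True.
From the singleton clause (w0), w0 = True.
Every clause now holds.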